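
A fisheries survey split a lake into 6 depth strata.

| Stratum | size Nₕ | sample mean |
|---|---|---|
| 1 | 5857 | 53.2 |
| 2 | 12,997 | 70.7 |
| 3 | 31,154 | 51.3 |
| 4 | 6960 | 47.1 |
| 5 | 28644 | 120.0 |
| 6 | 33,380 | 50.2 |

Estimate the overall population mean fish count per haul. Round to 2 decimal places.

69.50

N = 118992; weights Wₕ = Nₕ/N = (0.0492, 0.1092, 0.2618, 0.0585, 0.2407, 0.2805).
x̄_st = Σ Wₕ·x̄ₕ = 0.0492·53.2 + 0.1092·70.7 + 0.2618·51.3 + 0.0585·47.1 + 0.2407·120.0 + 0.2805·50.2 ≈ 69.4959...
→ 69.50.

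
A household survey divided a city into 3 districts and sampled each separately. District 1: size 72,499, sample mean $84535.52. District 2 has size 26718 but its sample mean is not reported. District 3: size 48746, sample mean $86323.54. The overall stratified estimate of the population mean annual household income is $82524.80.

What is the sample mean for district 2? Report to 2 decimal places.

70138.07

N = 72499 + 26718 + 48746 = 147963.
Overall total = μ·N = 82524.80·147963 = 12210616982.4.
Subtract the known strata: 72499·84535.52 + 48746·86323.54 = 10336667945.32.
Remaining total for district 2: 12210616982.4 − 10336667945.32 = 1873949037.08.
Divide by its size: 1873949037.08 / 26718 = 70138.0731... → 70138.07.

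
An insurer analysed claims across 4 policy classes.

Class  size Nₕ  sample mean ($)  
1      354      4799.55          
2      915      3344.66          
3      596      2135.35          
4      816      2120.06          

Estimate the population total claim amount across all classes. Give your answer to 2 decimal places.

Population total = Σ Nₕ·x̄ₕ (each stratum's size times its mean).
354·4799.55 + 915·3344.66 + 596·2135.35 + 816·2120.06 = 1699040.7 + 3060363.9 + 1272668.6 + 1729968.96 = 7762042.16.

7762042.16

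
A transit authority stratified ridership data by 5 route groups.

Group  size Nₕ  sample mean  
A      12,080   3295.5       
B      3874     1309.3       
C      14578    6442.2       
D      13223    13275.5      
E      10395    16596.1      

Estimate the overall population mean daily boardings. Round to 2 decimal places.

8990.85

N = 54150; weights Wₕ = Nₕ/N = (0.2231, 0.0715, 0.2692, 0.2442, 0.1920).
x̄_st = Σ Wₕ·x̄ₕ = 0.2231·3295.5 + 0.0715·1309.3 + 0.2692·6442.2 + 0.2442·13275.5 + 0.1920·16596.1 ≈ 8990.8524...
→ 8990.85.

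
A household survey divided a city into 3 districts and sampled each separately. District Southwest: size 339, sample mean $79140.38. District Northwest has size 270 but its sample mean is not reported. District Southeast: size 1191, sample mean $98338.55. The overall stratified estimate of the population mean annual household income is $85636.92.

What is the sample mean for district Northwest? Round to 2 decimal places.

37765.39

Σ Nₕx̄ₕ = N·μ, so 270·x̄_Northwest = 1800·85636.92 − (339·79140.38 + 1191·98338.55).
= 154146456 − 143949801.87 = 10196654.13.
x̄_Northwest = 10196654.13 / 270 = 37765.3857... → 37765.39.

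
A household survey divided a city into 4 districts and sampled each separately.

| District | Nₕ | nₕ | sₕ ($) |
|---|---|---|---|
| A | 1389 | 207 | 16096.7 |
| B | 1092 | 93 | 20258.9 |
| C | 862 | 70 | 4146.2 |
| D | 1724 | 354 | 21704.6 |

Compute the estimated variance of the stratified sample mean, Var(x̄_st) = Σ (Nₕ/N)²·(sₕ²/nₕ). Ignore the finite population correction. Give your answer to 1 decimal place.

460192.6

N = 5067. Term for each stratum: Wₕ²sₕ²/nₕ.
Var(x̄_st) = 94060.2302 + 204970.9156 + 7107.4723 + 154054.0164 = 460192.6345 → 460192.6.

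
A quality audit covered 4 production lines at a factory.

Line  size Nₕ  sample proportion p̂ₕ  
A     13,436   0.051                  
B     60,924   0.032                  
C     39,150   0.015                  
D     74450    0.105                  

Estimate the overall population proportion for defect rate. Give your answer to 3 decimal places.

N = 13436 + 60924 + 39150 + 74450 = 187960.
Overall proportion = Σ (Nₕ/N)·p̂ₕ.
Σ Nₕp̂ₕ = 685.236 + 1949.568 + 587.25 + 7817.25 = 11039.304.
11039.304 / 187960 = 0.05873... → 0.059.

0.059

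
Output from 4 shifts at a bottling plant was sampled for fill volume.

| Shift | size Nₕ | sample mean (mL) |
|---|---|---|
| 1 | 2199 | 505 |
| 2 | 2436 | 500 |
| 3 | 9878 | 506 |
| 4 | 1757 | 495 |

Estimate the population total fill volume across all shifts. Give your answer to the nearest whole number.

Population total = Σ Nₕ·x̄ₕ (each stratum's size times its mean).
2199·505 + 2436·500 + 9878·506 + 1757·495 = 1110495 + 1218000 + 4998268 + 869715 = 8196478.

8196478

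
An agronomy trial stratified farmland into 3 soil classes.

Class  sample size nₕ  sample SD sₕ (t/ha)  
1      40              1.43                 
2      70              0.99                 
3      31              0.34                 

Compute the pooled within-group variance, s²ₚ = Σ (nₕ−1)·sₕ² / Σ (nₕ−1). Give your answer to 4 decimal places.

1.0931

Degrees of freedom: 39 + 69 + 30 = 138.
Σ(nₕ−1)sₕ² = 39·2.0449 + 69·0.9801 + 30·0.1156 = 150.846.
s²ₚ = 150.846 / 138 = 1.093087... → 1.0931.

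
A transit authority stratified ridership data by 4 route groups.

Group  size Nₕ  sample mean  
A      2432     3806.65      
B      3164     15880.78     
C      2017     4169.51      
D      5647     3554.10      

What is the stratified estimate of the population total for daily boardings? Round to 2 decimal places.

87984465.09

Estimate total by summing Nₕ·x̄ₕ over strata.
2432·3806.65 + 3164·15880.78 + 2017·4169.51 + 5647·3554.10 = 9257772.8 + 50246787.92 + 8409901.67 + 20070002.7 = 87984465.09.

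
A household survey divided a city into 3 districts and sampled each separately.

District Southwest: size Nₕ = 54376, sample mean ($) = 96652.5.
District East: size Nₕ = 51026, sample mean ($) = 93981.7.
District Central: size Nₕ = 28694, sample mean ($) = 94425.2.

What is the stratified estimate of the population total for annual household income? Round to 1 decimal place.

Southwest: 54376·96652.5 = 5255576340
East: 51026·93981.7 = 4795510224.2
Central: 28694·94425.2 = 2709436688.8
τ̂ = Σ Nₕx̄ₕ = 12760523253.0.

12760523253.0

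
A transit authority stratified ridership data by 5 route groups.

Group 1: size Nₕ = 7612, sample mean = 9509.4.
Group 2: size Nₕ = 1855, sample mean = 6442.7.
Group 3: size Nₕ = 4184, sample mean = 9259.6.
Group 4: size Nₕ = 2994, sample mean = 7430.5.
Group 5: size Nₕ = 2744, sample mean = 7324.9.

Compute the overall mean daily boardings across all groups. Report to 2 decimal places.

8531.92

N = 7612 + 1855 + 4184 + 2994 + 2744 = 19389.
Overall mean = Σ (Nₕ/N)·x̄ₕ — weight by population share, not a simple average.
Σ Nₕx̄ₕ = 7612·9509.4 + 1855·6442.7 + 4184·9259.6 + 2994·7430.5 + 2744·7324.9 = 72385552.8 + 11951208.5 + 38742166.4 + 22246917 + 20099525.6 = 165425370.3.
Divide by N: 165425370.3 / 19389 = 8531.9186... → 8531.92.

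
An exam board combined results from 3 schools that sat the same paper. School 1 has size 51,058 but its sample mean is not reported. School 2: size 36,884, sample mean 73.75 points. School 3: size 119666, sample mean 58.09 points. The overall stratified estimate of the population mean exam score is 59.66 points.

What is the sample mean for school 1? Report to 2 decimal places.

53.16

Σ Nₕx̄ₕ = N·μ, so 51058·x̄_1 = 207608·59.66 − (36884·73.75 + 119666·58.09).
= 12385893.28 − 9671592.94 = 2714300.34.
x̄_1 = 2714300.34 / 51058 = 53.1611... → 53.16.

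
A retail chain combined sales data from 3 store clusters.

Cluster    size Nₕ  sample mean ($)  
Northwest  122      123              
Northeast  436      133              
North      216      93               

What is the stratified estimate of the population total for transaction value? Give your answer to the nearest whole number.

Northwest: 122·123 = 15006
Northeast: 436·133 = 57988
North: 216·93 = 20088
τ̂ = Σ Nₕx̄ₕ = 93082.

93082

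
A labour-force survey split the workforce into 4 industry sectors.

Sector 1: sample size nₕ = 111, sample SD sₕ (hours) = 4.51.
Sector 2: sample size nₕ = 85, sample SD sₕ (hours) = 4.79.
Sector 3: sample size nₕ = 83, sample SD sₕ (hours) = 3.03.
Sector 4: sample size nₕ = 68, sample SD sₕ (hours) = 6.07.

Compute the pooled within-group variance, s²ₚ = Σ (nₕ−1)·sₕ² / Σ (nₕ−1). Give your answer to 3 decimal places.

21.534

Degrees of freedom: 110 + 84 + 82 + 67 = 343.
Σ(nₕ−1)sₕ² = 110·20.3401 + 84·22.9441 + 82·9.1809 + 67·36.8449 = 7386.1575.
s²ₚ = 7386.1575 / 343 = 21.53399... → 21.534.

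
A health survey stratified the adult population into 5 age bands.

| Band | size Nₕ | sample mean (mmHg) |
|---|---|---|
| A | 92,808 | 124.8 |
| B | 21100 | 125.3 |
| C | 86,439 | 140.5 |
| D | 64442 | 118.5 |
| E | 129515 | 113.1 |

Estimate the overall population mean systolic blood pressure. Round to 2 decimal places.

x̄_st = (Σ Nₕx̄ₕ) / (Σ Nₕ) = (92808·124.8 + 21100·125.3 + 86439·140.5 + 64442·118.5 + 129515·113.1) / 394304
= 48655471.4 / 394304 = 123.3958... → 123.40.

123.40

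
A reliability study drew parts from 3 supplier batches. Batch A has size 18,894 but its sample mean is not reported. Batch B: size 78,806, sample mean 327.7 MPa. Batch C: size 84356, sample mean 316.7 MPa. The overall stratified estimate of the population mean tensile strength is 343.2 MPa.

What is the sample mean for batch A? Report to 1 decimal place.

N = 18894 + 78806 + 84356 = 182056.
Overall total = μ·N = 343.2·182056 = 62481619.2.
Subtract the known strata: 78806·327.7 + 84356·316.7 = 52540271.4.
Remaining total for batch A: 62481619.2 − 52540271.4 = 9941347.8.
Divide by its size: 9941347.8 / 18894 = 526.164... → 526.2.

526.2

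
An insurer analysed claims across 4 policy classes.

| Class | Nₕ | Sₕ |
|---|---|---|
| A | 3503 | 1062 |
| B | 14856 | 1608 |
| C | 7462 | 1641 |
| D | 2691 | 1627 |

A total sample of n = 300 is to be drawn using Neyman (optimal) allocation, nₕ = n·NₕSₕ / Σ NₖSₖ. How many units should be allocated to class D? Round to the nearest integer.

30

A: NₕSₕ = 3503·1062 = 3720186
B: NₕSₕ = 14856·1608 = 23888448
C: NₕSₕ = 7462·1641 = 12245142
D: NₕSₕ = 2691·1627 = 4378257
Σ NₕSₕ = 44232033.
n_D = 300·4378257/44232033 = 29.695... → 30.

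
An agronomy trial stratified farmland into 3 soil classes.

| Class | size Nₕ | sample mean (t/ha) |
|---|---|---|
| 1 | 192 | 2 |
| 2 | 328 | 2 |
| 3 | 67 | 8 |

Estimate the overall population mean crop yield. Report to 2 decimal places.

N = 192 + 328 + 67 = 587.
Overall mean = Σ (Nₕ/N)·x̄ₕ — weight by population share, not a simple average.
Σ Nₕx̄ₕ = 192·2 + 328·2 + 67·8 = 384 + 656 + 536 = 1576.
Divide by N: 1576 / 587 = 2.6848... → 2.68.

2.68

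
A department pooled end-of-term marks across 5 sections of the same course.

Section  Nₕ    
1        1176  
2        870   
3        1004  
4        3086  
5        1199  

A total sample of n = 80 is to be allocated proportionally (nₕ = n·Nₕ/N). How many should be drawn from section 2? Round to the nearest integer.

N = 1176 + 870 + 1004 + 3086 + 1199 = 7335.
n_2 = 80·870/7335 = 9.489... → 9.

9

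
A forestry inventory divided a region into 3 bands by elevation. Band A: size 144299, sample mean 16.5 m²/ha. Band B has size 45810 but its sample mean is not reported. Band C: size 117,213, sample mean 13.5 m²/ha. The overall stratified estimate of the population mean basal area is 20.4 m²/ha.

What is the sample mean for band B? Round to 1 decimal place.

50.3

N = 144299 + 45810 + 117213 = 307322.
Overall total = μ·N = 20.4·307322 = 6269368.8.
Subtract the known strata: 144299·16.5 + 117213·13.5 = 3963309.
Remaining total for band B: 6269368.8 − 3963309 = 2306059.8.
Divide by its size: 2306059.8 / 45810 = 50.340... → 50.3.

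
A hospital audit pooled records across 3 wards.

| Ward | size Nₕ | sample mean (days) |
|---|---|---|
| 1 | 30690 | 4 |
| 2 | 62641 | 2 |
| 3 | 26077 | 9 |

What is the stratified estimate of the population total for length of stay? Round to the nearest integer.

482735

Estimate total by summing Nₕ·x̄ₕ over strata.
30690·4 + 62641·2 + 26077·9 = 122760 + 125282 + 234693 = 482735.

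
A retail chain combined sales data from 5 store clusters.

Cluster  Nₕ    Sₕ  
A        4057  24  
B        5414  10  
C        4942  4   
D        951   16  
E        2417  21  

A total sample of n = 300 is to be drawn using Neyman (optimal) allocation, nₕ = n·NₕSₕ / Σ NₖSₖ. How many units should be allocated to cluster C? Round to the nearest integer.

A: NₕSₕ = 4057·24 = 97368
B: NₕSₕ = 5414·10 = 54140
C: NₕSₕ = 4942·4 = 19768
D: NₕSₕ = 951·16 = 15216
E: NₕSₕ = 2417·21 = 50757
Σ NₕSₕ = 237249.
n_C = 300·19768/237249 = 24.997... → 25.

25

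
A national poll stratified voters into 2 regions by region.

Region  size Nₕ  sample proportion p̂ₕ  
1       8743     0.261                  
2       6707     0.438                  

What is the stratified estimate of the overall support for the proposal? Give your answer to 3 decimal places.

0.338

N = 8743 + 6707 = 15450.
Overall proportion = Σ (Nₕ/N)·p̂ₕ.
Σ Nₕp̂ₕ = 2281.923 + 2937.666 = 5219.589.
5219.589 / 15450 = 0.33784... → 0.338.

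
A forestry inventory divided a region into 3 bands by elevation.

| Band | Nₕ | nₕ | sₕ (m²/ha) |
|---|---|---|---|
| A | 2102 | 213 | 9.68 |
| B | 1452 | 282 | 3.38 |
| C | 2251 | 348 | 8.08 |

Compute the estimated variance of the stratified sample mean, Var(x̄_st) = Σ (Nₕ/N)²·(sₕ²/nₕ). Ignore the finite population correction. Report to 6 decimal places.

0.088425

N = 5805; Wₕ = Nₕ/N.
band A: (2102/5805)²·9.68²/213 = 0.057680908
band B: (1452/5805)²·3.38²/282 = 0.002534621
band C: (2251/5805)²·8.08²/348 = 0.028209151
Sum = 0.088424680 → 0.088425.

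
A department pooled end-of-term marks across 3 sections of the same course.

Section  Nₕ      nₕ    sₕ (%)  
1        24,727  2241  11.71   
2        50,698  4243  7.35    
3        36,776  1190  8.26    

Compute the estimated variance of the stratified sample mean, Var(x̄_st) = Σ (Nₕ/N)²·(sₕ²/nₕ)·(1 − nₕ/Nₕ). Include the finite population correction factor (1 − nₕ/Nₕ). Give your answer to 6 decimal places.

N = 112201. Term for each stratum: Wₕ²sₕ²/nₕ·(1−nₕ/Nₕ).
Var(x̄_st) = 0.002702478 + 0.002381944 + 0.005960234 = 0.011044656 → 0.011045.

0.011045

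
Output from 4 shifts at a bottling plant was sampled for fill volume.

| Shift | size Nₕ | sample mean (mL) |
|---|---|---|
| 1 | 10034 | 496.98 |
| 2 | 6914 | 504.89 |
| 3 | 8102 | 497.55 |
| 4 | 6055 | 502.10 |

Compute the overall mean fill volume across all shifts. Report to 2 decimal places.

N = 10034 + 6914 + 8102 + 6055 = 31105.
Overall mean = Σ (Nₕ/N)·x̄ₕ — weight by population share, not a simple average.
Σ Nₕx̄ₕ = 10034·496.98 + 6914·504.89 + 8102·497.55 + 6055·502.10 = 4986697.32 + 3490809.46 + 4031150.1 + 3040215.5 = 15548872.38.
Divide by N: 15548872.38 / 31105 = 499.8834... → 499.88.

499.88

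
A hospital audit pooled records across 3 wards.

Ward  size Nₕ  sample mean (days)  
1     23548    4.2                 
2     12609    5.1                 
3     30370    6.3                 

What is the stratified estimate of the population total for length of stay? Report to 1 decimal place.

354538.5

Estimate total by summing Nₕ·x̄ₕ over strata.
23548·4.2 + 12609·5.1 + 30370·6.3 = 98901.6 + 64305.9 + 191331 = 354538.5.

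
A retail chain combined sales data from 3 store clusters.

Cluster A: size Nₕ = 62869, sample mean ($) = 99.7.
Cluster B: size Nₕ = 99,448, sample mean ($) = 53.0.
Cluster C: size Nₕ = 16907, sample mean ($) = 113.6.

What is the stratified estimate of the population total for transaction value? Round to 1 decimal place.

13459418.5

Population total = Σ Nₕ·x̄ₕ (each stratum's size times its mean).
62869·99.7 + 99448·53.0 + 16907·113.6 = 6268039.3 + 5270744 + 1920635.2 = 13459418.5.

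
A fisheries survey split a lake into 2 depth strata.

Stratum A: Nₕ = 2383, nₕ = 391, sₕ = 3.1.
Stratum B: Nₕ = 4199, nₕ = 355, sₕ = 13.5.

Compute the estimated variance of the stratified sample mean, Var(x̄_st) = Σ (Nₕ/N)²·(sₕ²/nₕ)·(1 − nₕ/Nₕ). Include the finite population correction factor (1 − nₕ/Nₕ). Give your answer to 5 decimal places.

0.19397

N = 6582. Term for each stratum: Wₕ²sₕ²/nₕ·(1−nₕ/Nₕ).
Var(x̄_st) = 0.00269305 + 0.19127256 = 0.19396561 → 0.19397.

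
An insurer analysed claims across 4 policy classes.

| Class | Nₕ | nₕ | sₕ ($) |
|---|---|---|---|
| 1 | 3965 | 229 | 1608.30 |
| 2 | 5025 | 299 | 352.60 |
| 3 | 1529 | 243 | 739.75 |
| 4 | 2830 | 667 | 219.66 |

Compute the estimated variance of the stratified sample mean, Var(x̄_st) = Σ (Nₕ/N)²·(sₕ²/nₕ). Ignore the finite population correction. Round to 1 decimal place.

1088.2

N = 13349; Wₕ = Nₕ/N.
class 1: (3965/13349)²·1608.30²/229 = 996.5235
class 2: (5025/13349)²·352.60²/299 = 58.9207
class 3: (1529/13349)²·739.75²/243 = 29.5448
class 4: (2830/13349)²·219.66²/667 = 3.2513
Sum = 1088.2403 → 1088.2.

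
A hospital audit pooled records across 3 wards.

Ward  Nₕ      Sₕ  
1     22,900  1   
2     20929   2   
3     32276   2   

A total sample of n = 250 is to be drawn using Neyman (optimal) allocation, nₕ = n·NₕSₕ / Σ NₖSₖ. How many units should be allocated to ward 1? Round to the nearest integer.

Σ NₕSₕ = 22900·1 + 20929·2 + 32276·2 = 129310.
Share for 1: 22900/129310 = 0.17709.
n_1 = 250 × 0.17709 = 44.273... → 44.

44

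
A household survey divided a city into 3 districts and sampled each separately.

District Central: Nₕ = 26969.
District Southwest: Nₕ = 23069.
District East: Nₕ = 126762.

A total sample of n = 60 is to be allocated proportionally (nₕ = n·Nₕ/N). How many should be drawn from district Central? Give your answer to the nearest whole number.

N = 26969 + 23069 + 126762 = 176800.
n_Central = 60·26969/176800 = 9.152... → 9.

9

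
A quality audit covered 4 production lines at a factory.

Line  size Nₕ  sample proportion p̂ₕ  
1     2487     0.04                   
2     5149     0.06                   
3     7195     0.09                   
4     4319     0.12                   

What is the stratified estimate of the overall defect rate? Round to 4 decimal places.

Wₕ = Nₕ/N with N = 19150: 0.1299, 0.2689, 0.3757, 0.2255.
p̂_st = 0.1299·0.04 + 0.2689·0.06 + 0.3757·0.09 + 0.2255·0.12 ≈ 0.082206... → 0.0822.

0.0822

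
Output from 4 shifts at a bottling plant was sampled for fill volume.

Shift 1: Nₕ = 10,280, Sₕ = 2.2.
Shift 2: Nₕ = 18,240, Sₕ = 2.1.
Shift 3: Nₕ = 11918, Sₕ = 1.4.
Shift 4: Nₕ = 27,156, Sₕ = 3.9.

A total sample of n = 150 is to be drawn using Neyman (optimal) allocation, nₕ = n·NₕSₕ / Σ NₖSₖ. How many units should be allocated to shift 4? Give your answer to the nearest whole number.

1: NₕSₕ = 10280·2.2 = 22616
2: NₕSₕ = 18240·2.1 = 38304
3: NₕSₕ = 11918·1.4 = 16685.2
4: NₕSₕ = 27156·3.9 = 105908.4
Σ NₕSₕ = 183513.6.
n_4 = 150·105908.4/183513.6 = 86.567... → 87.

87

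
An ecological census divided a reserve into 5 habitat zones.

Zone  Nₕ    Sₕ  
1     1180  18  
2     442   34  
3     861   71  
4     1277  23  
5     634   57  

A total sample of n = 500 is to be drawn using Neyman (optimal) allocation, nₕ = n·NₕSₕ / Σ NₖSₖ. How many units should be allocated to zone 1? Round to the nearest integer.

Σ NₕSₕ = 1180·18 + 442·34 + 861·71 + 1277·23 + 634·57 = 162908.
Share for 1: 21240/162908 = 0.13038.
n_1 = 500 × 0.13038 = 65.190... → 65.

65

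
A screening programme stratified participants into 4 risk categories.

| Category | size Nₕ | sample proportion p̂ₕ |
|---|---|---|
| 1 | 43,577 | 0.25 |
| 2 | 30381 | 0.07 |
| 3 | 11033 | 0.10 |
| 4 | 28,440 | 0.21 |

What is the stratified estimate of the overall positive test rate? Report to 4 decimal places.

N = 43577 + 30381 + 11033 + 28440 = 113431.
Overall proportion = Σ (Nₕ/N)·p̂ₕ.
Σ Nₕp̂ₕ = 10894.25 + 2126.67 + 1103.3 + 5972.4 = 20096.62.
20096.62 / 113431 = 0.177170... → 0.1772.

0.1772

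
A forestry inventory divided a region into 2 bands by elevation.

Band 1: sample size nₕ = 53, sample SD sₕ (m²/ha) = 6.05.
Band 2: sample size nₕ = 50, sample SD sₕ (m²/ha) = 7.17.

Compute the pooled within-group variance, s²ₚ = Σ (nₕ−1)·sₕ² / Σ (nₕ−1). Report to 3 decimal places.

Degrees of freedom: 52 + 49 = 101.
Σ(nₕ−1)sₕ² = 52·36.6025 + 49·51.4089 = 4422.3661.
s²ₚ = 4422.3661 / 101 = 43.78580... → 43.786.

43.786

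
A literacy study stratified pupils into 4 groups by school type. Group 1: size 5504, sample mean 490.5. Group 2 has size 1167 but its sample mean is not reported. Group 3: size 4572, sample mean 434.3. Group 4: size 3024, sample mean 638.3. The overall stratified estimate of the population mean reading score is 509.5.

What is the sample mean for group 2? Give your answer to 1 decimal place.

560.0

N = 5504 + 1167 + 4572 + 3024 = 14267.
Overall total = μ·N = 509.5·14267 = 7269036.5.
Subtract the known strata: 5504·490.5 + 4572·434.3 + 3024·638.3 = 6615550.8.
Remaining total for group 2: 7269036.5 − 6615550.8 = 653485.7.
Divide by its size: 653485.7 / 1167 = 559.971... → 560.0.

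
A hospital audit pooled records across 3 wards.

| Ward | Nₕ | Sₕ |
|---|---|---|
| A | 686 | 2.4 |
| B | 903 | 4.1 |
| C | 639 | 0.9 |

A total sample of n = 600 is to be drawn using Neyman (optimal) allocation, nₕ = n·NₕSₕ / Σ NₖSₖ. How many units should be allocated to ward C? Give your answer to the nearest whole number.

A: NₕSₕ = 686·2.4 = 1646.4
B: NₕSₕ = 903·4.1 = 3702.3
C: NₕSₕ = 639·0.9 = 575.1
Σ NₕSₕ = 5923.8.
n_C = 600·575.1/5923.8 = 58.250... → 58.

58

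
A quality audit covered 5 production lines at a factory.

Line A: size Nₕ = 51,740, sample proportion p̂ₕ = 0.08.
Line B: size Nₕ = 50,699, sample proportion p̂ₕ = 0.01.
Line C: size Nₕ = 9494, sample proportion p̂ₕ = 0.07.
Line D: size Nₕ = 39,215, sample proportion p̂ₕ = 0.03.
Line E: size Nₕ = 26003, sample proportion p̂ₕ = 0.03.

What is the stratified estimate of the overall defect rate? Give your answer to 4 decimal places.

Wₕ = Nₕ/N with N = 177151: 0.2921, 0.2862, 0.0536, 0.2214, 0.1468.
p̂_st = 0.2921·0.08 + 0.2862·0.01 + 0.0536·0.07 + 0.2214·0.03 + 0.1468·0.03 ≈ 0.041023... → 0.0410.

0.0410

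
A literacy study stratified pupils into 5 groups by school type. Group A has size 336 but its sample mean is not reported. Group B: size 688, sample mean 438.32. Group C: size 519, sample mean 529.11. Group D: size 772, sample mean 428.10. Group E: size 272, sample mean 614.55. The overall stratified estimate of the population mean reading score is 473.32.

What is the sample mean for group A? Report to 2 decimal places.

448.38

N = 336 + 688 + 519 + 772 + 272 = 2587.
Overall total = μ·N = 473.32·2587 = 1224478.84.
Subtract the known strata: 688·438.32 + 519·529.11 + 772·428.10 + 272·614.55 = 1073823.05.
Remaining total for group A: 1224478.84 − 1073823.05 = 150655.79.
Divide by its size: 150655.79 / 336 = 448.3803... → 448.38.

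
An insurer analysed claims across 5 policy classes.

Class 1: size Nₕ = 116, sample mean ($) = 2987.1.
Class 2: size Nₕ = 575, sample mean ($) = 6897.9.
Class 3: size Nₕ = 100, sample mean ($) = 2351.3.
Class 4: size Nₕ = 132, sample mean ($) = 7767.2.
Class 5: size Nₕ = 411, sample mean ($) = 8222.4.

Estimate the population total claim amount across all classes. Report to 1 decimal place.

1: 116·2987.1 = 346503.6
2: 575·6897.9 = 3966292.5
3: 100·2351.3 = 235130
4: 132·7767.2 = 1025270.4
5: 411·8222.4 = 3379406.4
τ̂ = Σ Nₕx̄ₕ = 8952602.9.

8952602.9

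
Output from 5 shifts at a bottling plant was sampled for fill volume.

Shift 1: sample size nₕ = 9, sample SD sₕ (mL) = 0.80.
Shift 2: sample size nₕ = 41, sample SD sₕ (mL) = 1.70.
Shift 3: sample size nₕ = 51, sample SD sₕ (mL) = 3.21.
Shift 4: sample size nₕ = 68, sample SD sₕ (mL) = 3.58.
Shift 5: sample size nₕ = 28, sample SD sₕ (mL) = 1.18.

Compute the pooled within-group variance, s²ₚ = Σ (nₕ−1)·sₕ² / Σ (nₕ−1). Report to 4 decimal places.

7.9803

Degrees of freedom: 8 + 40 + 50 + 67 + 27 = 192.
Σ(nₕ−1)sₕ² = 8·0.64 + 40·2.89 + 50·10.3041 + 67·12.8164 + 27·1.3924 = 1532.2186.
s²ₚ = 1532.2186 / 192 = 7.980305... → 7.9803.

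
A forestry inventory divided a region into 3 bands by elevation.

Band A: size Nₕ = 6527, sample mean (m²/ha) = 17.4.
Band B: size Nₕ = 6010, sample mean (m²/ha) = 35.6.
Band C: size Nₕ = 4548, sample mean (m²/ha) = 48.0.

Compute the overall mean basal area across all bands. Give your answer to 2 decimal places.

N = 6527 + 6010 + 4548 = 17085.
The stratified mean weights each stratum mean by its population share Nₕ/N.
Σ Nₕx̄ₕ = 6527·17.4 + 6010·35.6 + 4548·48.0 = 113569.8 + 213956 + 218304 = 545829.8.
Divide by N: 545829.8 / 17085 = 31.9479... → 31.95.

31.95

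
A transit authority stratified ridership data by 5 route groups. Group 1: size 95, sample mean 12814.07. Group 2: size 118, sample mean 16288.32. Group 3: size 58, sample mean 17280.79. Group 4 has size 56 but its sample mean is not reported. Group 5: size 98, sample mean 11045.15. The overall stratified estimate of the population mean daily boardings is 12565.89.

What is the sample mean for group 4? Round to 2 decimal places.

2079.18

N = 95 + 118 + 58 + 56 + 98 = 425.
Overall total = μ·N = 12565.89·425 = 5340503.25.
Subtract the known strata: 95·12814.07 + 118·16288.32 + 58·17280.79 + 98·11045.15 = 5224068.93.
Remaining total for group 4: 5340503.25 − 5224068.93 = 116434.32.
Divide by its size: 116434.32 / 56 = 2079.1843... → 2079.18.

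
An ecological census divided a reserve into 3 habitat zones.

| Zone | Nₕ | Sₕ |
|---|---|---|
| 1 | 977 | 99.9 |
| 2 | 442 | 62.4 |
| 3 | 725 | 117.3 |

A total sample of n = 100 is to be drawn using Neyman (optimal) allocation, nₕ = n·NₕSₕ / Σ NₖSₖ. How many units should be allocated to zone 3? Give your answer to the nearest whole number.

40

1: NₕSₕ = 977·99.9 = 97602.3
2: NₕSₕ = 442·62.4 = 27580.8
3: NₕSₕ = 725·117.3 = 85042.5
Σ NₕSₕ = 210225.6.
n_3 = 100·85042.5/210225.6 = 40.453... → 40.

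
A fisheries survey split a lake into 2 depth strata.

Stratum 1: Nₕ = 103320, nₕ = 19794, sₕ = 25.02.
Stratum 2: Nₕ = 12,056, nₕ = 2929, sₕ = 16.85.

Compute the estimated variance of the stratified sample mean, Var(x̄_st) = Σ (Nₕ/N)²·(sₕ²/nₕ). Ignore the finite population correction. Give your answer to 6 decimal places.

N = 115376; Wₕ = Nₕ/N.
stratum 1: (103320/115376)²·25.02²/19794 = 0.025361731
stratum 2: (12056/115376)²·16.85²/2929 = 0.001058415
Sum = 0.026420145 → 0.026420.

0.026420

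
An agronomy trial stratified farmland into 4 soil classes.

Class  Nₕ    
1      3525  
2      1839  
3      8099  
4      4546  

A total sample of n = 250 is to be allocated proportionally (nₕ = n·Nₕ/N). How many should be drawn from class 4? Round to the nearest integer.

63

N = 3525 + 1839 + 8099 + 4546 = 18009.
n_4 = 250·4546/18009 = 63.107... → 63.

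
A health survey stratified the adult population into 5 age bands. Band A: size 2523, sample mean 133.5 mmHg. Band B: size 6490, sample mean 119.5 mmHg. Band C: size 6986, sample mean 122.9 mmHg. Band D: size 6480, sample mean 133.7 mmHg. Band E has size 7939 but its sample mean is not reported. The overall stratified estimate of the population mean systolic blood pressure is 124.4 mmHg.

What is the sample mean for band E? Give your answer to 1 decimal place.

N = 2523 + 6490 + 6986 + 6480 + 7939 = 30418.
Overall total = μ·N = 124.4·30418 = 3783999.2.
Subtract the known strata: 2523·133.5 + 6490·119.5 + 6986·122.9 + 6480·133.7 = 2837330.9.
Remaining total for band E: 3783999.2 − 2837330.9 = 946668.3.
Divide by its size: 946668.3 / 7939 = 119.243... → 119.2.

119.2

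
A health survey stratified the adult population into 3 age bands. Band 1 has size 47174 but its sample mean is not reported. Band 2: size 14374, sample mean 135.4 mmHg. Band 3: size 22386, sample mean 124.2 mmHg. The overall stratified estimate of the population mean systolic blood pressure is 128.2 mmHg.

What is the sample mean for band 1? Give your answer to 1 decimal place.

127.9

Σ Nₕx̄ₕ = N·μ, so 47174·x̄_1 = 83934·128.2 − (14374·135.4 + 22386·124.2).
= 10760338.8 − 4726580.8 = 6033758.
x̄_1 = 6033758 / 47174 = 127.904... → 127.9.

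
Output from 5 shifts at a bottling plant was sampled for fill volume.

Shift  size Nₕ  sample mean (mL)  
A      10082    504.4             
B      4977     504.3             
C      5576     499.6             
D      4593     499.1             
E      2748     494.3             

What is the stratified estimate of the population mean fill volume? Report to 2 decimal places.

N = 10082 + 4977 + 5576 + 4593 + 2748 = 27976.
Overall mean = Σ (Nₕ/N)·x̄ₕ — weight by population share, not a simple average.
Σ Nₕx̄ₕ = 10082·504.4 + 4977·504.3 + 5576·499.6 + 4593·499.1 + 2748·494.3 = 5085360.8 + 2509901.1 + 2785769.6 + 2292366.3 + 1358336.4 = 14031734.2.
Divide by N: 14031734.2 / 27976 = 501.5633... → 501.56.

501.56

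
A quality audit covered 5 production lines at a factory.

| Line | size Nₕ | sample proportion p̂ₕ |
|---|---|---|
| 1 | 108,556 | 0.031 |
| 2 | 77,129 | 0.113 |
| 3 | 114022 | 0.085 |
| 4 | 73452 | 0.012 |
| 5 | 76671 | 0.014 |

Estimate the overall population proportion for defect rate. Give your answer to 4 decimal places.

Wₕ = Nₕ/N with N = 449830: 0.2413, 0.1715, 0.2535, 0.1633, 0.1704.
p̂_st = 0.2413·0.031 + 0.1715·0.113 + 0.2535·0.085 + 0.1633·0.012 + 0.1704·0.014 ≈ 0.052748... → 0.0527.

0.0527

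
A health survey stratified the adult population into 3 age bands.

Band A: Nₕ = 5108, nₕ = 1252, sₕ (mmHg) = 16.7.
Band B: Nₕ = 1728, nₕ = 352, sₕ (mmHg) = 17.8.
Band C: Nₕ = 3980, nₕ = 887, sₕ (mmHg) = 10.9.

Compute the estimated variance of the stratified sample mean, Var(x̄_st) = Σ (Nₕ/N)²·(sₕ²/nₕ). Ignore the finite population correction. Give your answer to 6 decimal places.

0.090793

N = 10816; Wₕ = Nₕ/N.
band A: (5108/10816)²·16.7²/1252 = 0.049681767
band B: (1728/10816)²·17.8²/352 = 0.022974785
band C: (3980/10816)²·10.9²/887 = 0.018136863
Sum = 0.090793415 → 0.090793.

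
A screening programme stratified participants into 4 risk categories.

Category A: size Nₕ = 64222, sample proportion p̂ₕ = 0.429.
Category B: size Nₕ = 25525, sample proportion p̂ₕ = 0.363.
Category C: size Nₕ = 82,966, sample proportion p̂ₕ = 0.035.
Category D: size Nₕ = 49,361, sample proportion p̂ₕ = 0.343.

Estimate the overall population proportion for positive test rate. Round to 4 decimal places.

0.2551

Wₕ = Nₕ/N with N = 222074: 0.2892, 0.1149, 0.3736, 0.2223.
p̂_st = 0.2892·0.429 + 0.1149·0.363 + 0.3736·0.035 + 0.2223·0.343 ≈ 0.255102... → 0.2551.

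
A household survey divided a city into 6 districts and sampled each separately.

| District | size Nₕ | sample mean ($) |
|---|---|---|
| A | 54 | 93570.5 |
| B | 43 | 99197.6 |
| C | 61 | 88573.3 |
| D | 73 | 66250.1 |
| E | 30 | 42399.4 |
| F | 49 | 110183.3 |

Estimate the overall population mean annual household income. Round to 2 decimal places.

N = 310; weights Wₕ = Nₕ/N = (0.1742, 0.1387, 0.1968, 0.2355, 0.0968, 0.1581).
x̄_st = Σ Wₕ·x̄ₕ = 0.1742·93570.5 + 0.1387·99197.6 + 0.1968·88573.3 + 0.2355·66250.1 + 0.0968·42399.4 + 0.1581·110183.3 ≈ 84608.0519...
→ 84608.05.

84608.05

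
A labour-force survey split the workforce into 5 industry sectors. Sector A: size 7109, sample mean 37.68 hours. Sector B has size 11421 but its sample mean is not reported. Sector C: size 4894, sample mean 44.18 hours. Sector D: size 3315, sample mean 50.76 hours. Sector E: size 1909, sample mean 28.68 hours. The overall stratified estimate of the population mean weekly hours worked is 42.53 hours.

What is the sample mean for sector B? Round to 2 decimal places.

44.77

Σ Nₕx̄ₕ = N·μ, so 11421·x̄_B = 28648·42.53 − (7109·37.68 + 4894·44.18 + 3315·50.76 + 1909·28.68).
= 1218399.44 − 707103.56 = 511295.88.
x̄_B = 511295.88 / 11421 = 44.7680... → 44.77.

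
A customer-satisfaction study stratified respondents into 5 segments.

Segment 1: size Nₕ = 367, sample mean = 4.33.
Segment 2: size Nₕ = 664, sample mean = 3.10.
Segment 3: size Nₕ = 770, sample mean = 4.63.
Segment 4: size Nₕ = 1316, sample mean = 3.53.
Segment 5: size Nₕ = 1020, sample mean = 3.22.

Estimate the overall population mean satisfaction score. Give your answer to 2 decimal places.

3.66

x̄_st = (Σ Nₕx̄ₕ) / (Σ Nₕ) = (367·4.33 + 664·3.10 + 770·4.63 + 1316·3.53 + 1020·3.22) / 4137
= 15142.49 / 4137 = 3.6603... → 3.66.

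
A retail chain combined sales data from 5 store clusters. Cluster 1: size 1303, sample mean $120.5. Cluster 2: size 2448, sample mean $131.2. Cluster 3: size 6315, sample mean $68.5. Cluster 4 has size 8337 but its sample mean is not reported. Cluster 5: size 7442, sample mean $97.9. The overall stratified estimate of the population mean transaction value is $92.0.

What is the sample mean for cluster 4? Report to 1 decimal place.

88.6

N = 1303 + 2448 + 6315 + 8337 + 7442 = 25845.
Overall total = μ·N = 92.0·25845 = 2377740.
Subtract the known strata: 1303·120.5 + 2448·131.2 + 6315·68.5 + 7442·97.9 = 1639338.4.
Remaining total for cluster 4: 2377740 − 1639338.4 = 738401.6.
Divide by its size: 738401.6 / 8337 = 88.569... → 88.6.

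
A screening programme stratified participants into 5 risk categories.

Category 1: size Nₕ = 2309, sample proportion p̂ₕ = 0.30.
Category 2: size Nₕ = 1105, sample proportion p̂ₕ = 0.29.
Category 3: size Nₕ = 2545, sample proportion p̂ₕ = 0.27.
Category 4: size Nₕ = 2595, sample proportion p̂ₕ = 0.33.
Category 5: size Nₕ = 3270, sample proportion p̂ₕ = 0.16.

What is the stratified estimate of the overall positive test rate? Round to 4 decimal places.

Wₕ = Nₕ/N with N = 11824: 0.1953, 0.0935, 0.2152, 0.2195, 0.2766.
p̂_st = 0.1953·0.30 + 0.0935·0.29 + 0.2152·0.27 + 0.2195·0.33 + 0.2766·0.16 ≈ 0.260474... → 0.2605.

0.2605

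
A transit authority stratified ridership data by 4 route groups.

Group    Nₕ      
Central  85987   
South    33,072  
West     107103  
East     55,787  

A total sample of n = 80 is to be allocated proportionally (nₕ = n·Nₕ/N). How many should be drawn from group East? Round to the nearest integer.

16

Share of group East = 55787/281949 = 0.19786.
Allocate 80 × 0.19786 = 15.829... → 16.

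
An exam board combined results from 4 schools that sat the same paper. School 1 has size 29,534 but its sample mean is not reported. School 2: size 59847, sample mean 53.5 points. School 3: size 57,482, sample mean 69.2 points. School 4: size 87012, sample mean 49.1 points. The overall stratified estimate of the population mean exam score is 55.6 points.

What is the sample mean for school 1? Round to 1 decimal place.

N = 29534 + 59847 + 57482 + 87012 = 233875.
Overall total = μ·N = 55.6·233875 = 13003450.
Subtract the known strata: 59847·53.5 + 57482·69.2 + 87012·49.1 = 11451858.1.
Remaining total for school 1: 13003450 − 11451858.1 = 1551591.9.
Divide by its size: 1551591.9 / 29534 = 52.536... → 52.5.

52.5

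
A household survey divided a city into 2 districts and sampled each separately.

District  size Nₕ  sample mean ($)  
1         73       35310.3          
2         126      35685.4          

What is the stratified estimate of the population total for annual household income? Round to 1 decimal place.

7074012.3

1: 73·35310.3 = 2577651.9
2: 126·35685.4 = 4496360.4
τ̂ = Σ Nₕx̄ₕ = 7074012.3.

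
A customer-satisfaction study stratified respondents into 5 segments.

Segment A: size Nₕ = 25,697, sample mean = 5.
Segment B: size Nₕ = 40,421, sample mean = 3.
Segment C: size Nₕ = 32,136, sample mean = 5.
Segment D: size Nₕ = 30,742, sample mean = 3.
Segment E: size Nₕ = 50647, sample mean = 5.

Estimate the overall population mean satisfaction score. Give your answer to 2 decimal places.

4.21

x̄_st = (Σ Nₕx̄ₕ) / (Σ Nₕ) = (25697·5 + 40421·3 + 32136·5 + 30742·3 + 50647·5) / 179643
= 755889 / 179643 = 4.2077... → 4.21.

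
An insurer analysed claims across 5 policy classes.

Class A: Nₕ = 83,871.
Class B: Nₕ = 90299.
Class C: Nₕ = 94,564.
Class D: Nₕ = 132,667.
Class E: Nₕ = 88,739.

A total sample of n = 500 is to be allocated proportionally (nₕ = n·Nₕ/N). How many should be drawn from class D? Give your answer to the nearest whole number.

N = 83871 + 90299 + 94564 + 132667 + 88739 = 490140.
n_D = 500·132667/490140 = 135.336... → 135.

135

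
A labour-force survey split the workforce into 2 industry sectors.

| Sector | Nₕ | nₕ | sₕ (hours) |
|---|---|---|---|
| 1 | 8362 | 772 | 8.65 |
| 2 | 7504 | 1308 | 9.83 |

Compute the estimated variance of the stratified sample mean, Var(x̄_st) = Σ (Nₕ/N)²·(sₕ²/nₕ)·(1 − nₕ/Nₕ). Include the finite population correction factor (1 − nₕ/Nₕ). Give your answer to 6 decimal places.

0.038081

N = 15866. Term for each stratum: Wₕ²sₕ²/nₕ·(1−nₕ/Nₕ).
Var(x̄_st) = 0.024436103 + 0.013644846 = 0.038080949 → 0.038081.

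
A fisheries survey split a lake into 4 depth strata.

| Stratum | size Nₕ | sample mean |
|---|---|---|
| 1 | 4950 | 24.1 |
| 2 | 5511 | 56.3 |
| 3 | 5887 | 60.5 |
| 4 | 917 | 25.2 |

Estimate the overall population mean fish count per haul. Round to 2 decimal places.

46.85

x̄_st = (Σ Nₕx̄ₕ) / (Σ Nₕ) = (4950·24.1 + 5511·56.3 + 5887·60.5 + 917·25.2) / 17265
= 808836.2 / 17265 = 46.8483... → 46.85.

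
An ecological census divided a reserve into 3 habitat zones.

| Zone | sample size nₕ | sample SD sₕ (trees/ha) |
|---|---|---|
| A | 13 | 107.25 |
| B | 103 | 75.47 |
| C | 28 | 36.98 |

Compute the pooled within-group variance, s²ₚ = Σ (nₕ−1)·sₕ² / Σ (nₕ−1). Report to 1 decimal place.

A: (13−1)·107.25² = 12·11502.5625 = 138030.75
B: (103−1)·75.47² = 102·5695.7209 = 580963.5318
C: (28−1)·36.98² = 27·1367.5204 = 36923.0508
Numerator = 755917.3326; denominator = Σ(nₕ−1) = 141.
s²ₚ = 755917.3326/141 = 5361.116... → 5361.1.

5361.1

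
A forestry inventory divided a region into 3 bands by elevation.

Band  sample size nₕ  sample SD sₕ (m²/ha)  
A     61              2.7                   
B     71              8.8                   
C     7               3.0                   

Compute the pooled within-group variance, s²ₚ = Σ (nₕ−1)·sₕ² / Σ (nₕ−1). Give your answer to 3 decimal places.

A: (61−1)·2.7² = 60·7.29 = 437.4
B: (71−1)·8.8² = 70·77.44 = 5420.8
C: (7−1)·3.0² = 6·9 = 54
Numerator = 5912.2; denominator = Σ(nₕ−1) = 136.
s²ₚ = 5912.2/136 = 43.47206... → 43.472.

43.472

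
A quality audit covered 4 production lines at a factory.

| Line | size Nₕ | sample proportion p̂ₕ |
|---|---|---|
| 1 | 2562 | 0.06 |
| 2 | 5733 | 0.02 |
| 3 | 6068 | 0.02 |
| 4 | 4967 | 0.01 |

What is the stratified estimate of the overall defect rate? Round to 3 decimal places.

N = 2562 + 5733 + 6068 + 4967 = 19330.
Overall proportion = Σ (Nₕ/N)·p̂ₕ.
Σ Nₕp̂ₕ = 153.72 + 114.66 + 121.36 + 49.67 = 439.41.
439.41 / 19330 = 0.02273... → 0.023.

0.023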